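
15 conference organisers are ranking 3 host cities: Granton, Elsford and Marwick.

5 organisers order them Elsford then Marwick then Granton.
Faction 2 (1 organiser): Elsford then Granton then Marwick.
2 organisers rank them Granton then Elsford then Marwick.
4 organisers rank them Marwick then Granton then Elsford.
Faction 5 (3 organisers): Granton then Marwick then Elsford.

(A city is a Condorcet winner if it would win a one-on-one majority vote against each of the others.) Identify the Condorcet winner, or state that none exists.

none

Check each pair by majority over 15 ballots:
Granton vs Elsford: Granton wins 9–6.
Granton–Marwick: Marwick 9–6.
Elsford vs Marwick: Elsford wins 8–7.
Each city drops at least one matchup (Granton loses to Marwick; Elsford loses to Granton; Marwick loses to Elsford); the cycle Granton beats Elsford beats Marwick beats Granton rules out a Condorcet winner.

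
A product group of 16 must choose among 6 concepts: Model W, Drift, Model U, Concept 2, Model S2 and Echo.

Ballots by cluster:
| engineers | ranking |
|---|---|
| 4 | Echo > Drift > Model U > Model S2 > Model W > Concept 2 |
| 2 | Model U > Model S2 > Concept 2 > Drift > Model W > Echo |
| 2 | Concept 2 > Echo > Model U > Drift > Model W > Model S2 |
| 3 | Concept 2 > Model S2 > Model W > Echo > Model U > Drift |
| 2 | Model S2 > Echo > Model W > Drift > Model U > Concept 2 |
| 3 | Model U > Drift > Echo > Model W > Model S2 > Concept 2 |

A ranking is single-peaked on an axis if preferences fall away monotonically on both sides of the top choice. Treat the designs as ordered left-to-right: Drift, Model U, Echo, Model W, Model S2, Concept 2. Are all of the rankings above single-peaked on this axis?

Axis positions: Drift=1, Model U=2, Echo=3, Model W=4, Model S2=5, Concept 2=6.
Cluster 1: ranking walks positions 3-1-2-5-4-6; Drift is ranked above Model U even though Model U lies between Drift and the peak Echo on the axis — preferences dip and rise again. Not single-peaked.
Cluster 2: ranking walks positions 2-5-6-1-4-3; Model S2 is ranked above Echo even though Echo lies between Model S2 and the peak Model U on the axis — preferences dip and rise again. Not single-peaked.
Cluster 3: ranking walks positions 6-3-2-1-4-5; Echo is ranked above Model S2 even though Model S2 lies between Echo and the peak Concept 2 on the axis — preferences dip and rise again. Not single-peaked.
Cluster 4 (peak Concept 2 at position 6): ranking walks positions 6-5-4-3-2-1, expanding outward from the peak — single-peaked.
Cluster 5: ranking walks positions 5-3-4-1-2-6; Echo is ranked above Model W even though Model W lies between Echo and the peak Model S2 on the axis — preferences dip and rise again. Not single-peaked.
Cluster 6 (peak Model U at position 2): ranking walks positions 2-1-3-4-5-6, expanding outward from the peak — single-peaked.
Cluster 1 violates single-peakedness, so the profile is not single-peaked on this axis.

no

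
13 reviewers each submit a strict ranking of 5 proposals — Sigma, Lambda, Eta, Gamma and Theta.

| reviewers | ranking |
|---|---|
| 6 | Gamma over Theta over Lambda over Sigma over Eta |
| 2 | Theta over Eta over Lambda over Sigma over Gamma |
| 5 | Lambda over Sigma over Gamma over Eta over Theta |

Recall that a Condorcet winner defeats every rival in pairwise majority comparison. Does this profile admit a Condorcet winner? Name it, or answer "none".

Head-to-head results (13 reviewers):
Sigma vs Lambda: Sigma preferred on 0 ballots; Lambda wins 13–0.
Sigma vs Eta: 11 to 2, Sigma.
Sigma vs Gamma: 7 to 6, Sigma.
Sigma–Theta: Theta 8–5.
Lambda vs Eta: 11 to 2, Lambda.
Lambda vs Gamma: Lambda preferred on 2+5 = 7 ballots; Lambda wins 7–6.
Lambda vs Theta: 5 for Lambda, 8 for Theta — Theta by 8–5.
Eta vs Gamma: Gamma, 11–2.
Eta vs Theta: Theta, 8–5.
Gamma vs Theta: Gamma wins 11–2.
Each project drops at least one matchup (Sigma loses to Lambda; Lambda loses to Theta; Eta loses to Sigma; Gamma loses to Sigma; Theta loses to Gamma); the cycle Sigma > Gamma > Theta > Sigma rules out a Condorcet winner.

none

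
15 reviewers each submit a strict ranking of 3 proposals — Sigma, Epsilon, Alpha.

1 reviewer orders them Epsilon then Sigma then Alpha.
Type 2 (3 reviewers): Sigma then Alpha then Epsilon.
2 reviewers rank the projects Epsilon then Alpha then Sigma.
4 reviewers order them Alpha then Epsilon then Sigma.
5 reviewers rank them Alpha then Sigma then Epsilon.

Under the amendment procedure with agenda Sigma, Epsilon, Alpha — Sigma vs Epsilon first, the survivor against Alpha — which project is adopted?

Alpha

Round 1: Sigma vs Epsilon — 8–7, Sigma advances.
Round 2: Sigma vs Alpha — 4–11, Alpha advances.
The agenda winner is Alpha.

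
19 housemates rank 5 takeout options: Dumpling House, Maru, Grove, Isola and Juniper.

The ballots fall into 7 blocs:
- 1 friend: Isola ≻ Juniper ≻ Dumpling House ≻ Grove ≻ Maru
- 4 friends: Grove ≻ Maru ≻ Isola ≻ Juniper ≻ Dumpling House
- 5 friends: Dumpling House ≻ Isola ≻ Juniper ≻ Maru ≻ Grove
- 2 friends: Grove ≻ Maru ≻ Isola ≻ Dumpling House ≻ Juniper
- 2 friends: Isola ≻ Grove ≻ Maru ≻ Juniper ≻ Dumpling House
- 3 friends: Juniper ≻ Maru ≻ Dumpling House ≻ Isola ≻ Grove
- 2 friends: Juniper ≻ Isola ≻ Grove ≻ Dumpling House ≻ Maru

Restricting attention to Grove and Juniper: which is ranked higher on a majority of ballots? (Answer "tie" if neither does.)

Juniper

Ballots ranking Grove above Juniper: 4 + 2 + 2 = 8.
Ballots ranking Juniper above Grove: 19 − 8 = 11.
Juniper wins the head-to-head 11–8.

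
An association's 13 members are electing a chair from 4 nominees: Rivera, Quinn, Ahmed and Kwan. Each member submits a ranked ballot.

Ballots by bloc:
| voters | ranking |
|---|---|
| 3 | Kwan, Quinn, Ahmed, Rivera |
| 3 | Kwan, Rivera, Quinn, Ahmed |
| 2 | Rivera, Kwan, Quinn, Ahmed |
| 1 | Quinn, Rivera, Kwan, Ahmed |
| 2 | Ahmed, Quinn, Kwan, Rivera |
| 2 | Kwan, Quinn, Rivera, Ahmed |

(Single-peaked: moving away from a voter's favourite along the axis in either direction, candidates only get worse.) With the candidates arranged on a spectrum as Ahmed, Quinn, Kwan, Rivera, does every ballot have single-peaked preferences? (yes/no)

Axis positions: Ahmed=1, Quinn=2, Kwan=3, Rivera=4.
Bloc 1 (peak Kwan at position 3): ranking walks positions 3-2-1-4, expanding outward from the peak — single-peaked.
Bloc 2 (peak Kwan at position 3): ranking walks positions 3-4-2-1, expanding outward from the peak — single-peaked.
Bloc 3 (peak Rivera at position 4): ranking walks positions 4-3-2-1, expanding outward from the peak — single-peaked.
Bloc 4: ranking walks positions 2-4-3-1; Rivera is ranked above Kwan even though Kwan lies between Rivera and the peak Quinn on the axis — preferences dip and rise again. Not single-peaked.
Bloc 5 (peak Ahmed at position 1): ranking walks positions 1-2-3-4, expanding outward from the peak — single-peaked.
Bloc 6 (peak Kwan at position 3): ranking walks positions 3-2-4-1, expanding outward from the peak — single-peaked.
Bloc 4 violates single-peakedness, so the profile is not single-peaked on this axis.

no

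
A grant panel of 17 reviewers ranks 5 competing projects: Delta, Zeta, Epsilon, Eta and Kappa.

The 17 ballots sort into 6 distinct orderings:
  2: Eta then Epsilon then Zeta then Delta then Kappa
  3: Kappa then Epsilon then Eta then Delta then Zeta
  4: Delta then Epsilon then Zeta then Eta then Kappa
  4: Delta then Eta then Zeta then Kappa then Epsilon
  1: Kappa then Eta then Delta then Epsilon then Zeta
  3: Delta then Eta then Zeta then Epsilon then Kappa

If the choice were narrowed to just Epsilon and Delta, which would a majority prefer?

Ballots ranking Epsilon above Delta: 2 + 3 = 5.
Ballots ranking Delta above Epsilon: 17 − 5 = 12.
Delta wins the head-to-head 12–5.

Delta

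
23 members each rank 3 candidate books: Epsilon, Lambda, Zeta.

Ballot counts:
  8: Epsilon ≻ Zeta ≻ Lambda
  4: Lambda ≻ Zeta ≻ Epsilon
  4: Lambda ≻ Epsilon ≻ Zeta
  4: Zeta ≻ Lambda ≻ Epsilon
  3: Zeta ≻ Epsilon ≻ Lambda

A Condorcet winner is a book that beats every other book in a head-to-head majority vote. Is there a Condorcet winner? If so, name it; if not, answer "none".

none

Check each pair by majority over 23 ballots:
Epsilon vs Lambda: Lambda wins 12–11.
Epsilon vs Zeta: Epsilon wins 12–11.
Lambda–Zeta: Zeta 15–8.
Every book loses at least once (Epsilon loses to Lambda; Lambda loses to Zeta; Zeta loses to Epsilon). The majority relation contains the cycle Epsilon > Zeta > Lambda > Epsilon, so there is no Condorcet winner.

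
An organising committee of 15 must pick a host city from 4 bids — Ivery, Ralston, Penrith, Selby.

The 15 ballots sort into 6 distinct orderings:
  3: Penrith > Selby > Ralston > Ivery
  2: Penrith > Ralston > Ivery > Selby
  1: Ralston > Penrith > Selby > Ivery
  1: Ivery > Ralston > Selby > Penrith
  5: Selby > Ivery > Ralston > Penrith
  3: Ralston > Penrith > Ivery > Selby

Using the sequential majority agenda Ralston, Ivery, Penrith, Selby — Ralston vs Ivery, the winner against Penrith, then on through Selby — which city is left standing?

Selby

Round 1: Ralston vs Ivery — 9–6, Ralston advances.
Round 2: Ralston vs Penrith — 10–5, Ralston advances.
Round 3: Ralston vs Selby — 7–8, Selby advances.
The agenda winner is Selby.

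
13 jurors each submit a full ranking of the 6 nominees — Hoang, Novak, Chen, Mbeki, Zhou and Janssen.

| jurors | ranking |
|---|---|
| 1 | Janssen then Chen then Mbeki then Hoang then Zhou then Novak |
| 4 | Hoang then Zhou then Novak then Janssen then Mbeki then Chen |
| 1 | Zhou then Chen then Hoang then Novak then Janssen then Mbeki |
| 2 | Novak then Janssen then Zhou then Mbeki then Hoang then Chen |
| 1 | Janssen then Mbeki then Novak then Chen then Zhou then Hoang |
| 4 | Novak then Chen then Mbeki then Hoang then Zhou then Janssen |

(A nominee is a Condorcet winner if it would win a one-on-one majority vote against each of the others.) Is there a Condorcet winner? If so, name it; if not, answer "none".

Novak

Head-to-head results (13 jurors):
Hoang vs Novak: 6 to 7, Novak.
Hoang vs Chen: 6 to 7, Chen.
Hoang vs Mbeki: Hoang is ranked higher on 4+1 = 5 ballots, Mbeki on 8. Mbeki wins 8–5.
Hoang vs Zhou: 9 to 4, Hoang.
Hoang vs Janssen: Hoang is ranked higher on 4+1+4 = 9 ballots, Janssen on 4. Hoang wins 9–4.
Novak vs Chen: 11 to 2, Novak.
Novak vs Mbeki: Novak is ranked higher on 4+1+2+4 = 11 ballots, Mbeki on 2. Novak wins 11–2.
Novak vs Zhou: 7 to 6, Novak.
Novak vs Janssen: Novak preferred on 4+1+2+4 = 11 ballots; Novak wins 11–2.
Chen vs Mbeki: Chen is ranked higher on 1+1+4 = 6 ballots, Mbeki on 7. Mbeki wins 7–6.
Chen vs Zhou: Chen preferred on 1+1+4 = 6 ballots; Zhou wins 7–6.
Chen vs Janssen: 5 to 8, Janssen.
Mbeki vs Zhou: Mbeki preferred on 1+1+4 = 6 ballots; Zhou wins 7–6.
Mbeki vs Janssen: 4 to 9, Janssen.
Zhou vs Janssen: 4+1+4 = 9 for Zhou, 4 for Janssen — Zhou by 9–4.
Novak defeats every rival head-to-head and is the Condorcet winner.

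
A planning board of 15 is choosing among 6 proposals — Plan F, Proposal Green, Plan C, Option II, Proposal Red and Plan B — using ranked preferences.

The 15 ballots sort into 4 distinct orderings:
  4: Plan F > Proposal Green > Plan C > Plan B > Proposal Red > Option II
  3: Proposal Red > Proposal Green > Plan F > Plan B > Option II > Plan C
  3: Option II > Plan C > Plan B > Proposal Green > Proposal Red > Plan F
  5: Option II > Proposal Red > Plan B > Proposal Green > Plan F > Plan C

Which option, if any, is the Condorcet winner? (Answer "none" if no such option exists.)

Option II

Pairwise majorities:
Plan F vs Proposal Green: Proposal Green wins 11–4.
Plan F vs Plan C: 4+3+5 = 12 for Plan F, 3 for Plan C — Plan F by 12–3.
Plan F vs Option II: 4+3 = 7 for Plan F, 8 for Option II — Option II by 8–7.
Plan F vs Proposal Red: 4 to 11, Proposal Red.
Plan F–Plan B: Plan B 8–7.
Proposal Green vs Plan C: 12 to 3, Proposal Green.
Proposal Green vs Option II: Option II, 8–7.
Proposal Green–Proposal Red: Proposal Red 8–7.
Proposal Green vs Plan B: 7 to 8, Plan B.
Plan C vs Option II: Plan C preferred on 4 ballots; Option II wins 11–4.
Plan C–Proposal Red: Proposal Red 8–7.
Plan C–Plan B: Plan B 8–7.
Option II vs Proposal Red: Option II is ranked higher on 3+5 = 8 ballots, Proposal Red on 7. Option II wins 8–7.
Option II vs Plan B: Option II wins 8–7.
Proposal Red vs Plan B: Proposal Red preferred on 3+5 = 8 ballots; Proposal Red wins 8–7.
Only Option II has no losses; Option II is the Condorcet winner.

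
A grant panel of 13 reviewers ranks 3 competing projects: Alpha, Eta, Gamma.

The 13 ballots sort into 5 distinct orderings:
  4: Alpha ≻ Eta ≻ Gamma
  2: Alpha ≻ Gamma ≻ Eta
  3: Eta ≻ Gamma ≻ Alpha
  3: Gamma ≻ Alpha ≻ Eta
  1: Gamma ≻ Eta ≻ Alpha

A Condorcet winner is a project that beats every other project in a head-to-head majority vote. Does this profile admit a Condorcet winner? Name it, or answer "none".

none

Head-to-head results (13 reviewers):
Alpha vs Eta: Alpha preferred on 4+2+3 = 9 ballots; Alpha wins 9–4.
Alpha vs Gamma: 6 to 7, Gamma.
Eta vs Gamma: Eta wins 7–6.
No project is unbeaten: Alpha loses to Gamma; Eta loses to Alpha; Gamma loses to Eta. In particular Alpha → Eta → Gamma → Alpha is a majority cycle — no Condorcet winner exists.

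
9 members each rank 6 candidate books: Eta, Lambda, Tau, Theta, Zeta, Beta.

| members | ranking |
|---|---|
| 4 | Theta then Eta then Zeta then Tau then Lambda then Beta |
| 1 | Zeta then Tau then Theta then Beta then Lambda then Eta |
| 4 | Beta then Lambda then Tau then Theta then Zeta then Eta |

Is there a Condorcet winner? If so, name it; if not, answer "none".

Head-to-head results (9 members):
Eta–Lambda: Lambda 5–4.
Eta vs Tau: Tau wins 5–4.
Eta–Theta: Theta 9–0.
Eta vs Zeta: 4 for Eta, 5 for Zeta — Zeta by 5–4.
Eta–Beta: Beta 5–4.
Lambda vs Tau: Tau wins 5–4.
Lambda–Theta: Theta 5–4.
Lambda–Zeta: Zeta 5–4.
Lambda–Beta: Beta 5–4.
Tau vs Theta: Tau preferred on 1+4 = 5 ballots; Tau wins 5–4.
Tau vs Zeta: Zeta wins 5–4.
Tau–Beta: Tau 5–4.
Theta vs Zeta: Theta is ranked higher on 4+4 = 8 ballots, Zeta on 1. Theta wins 8–1.
Theta–Beta: Theta 5–4.
Zeta vs Beta: Zeta wins 5–4.
No book is unbeaten: Eta loses to Lambda; Lambda loses to Tau; Tau loses to Zeta; Theta loses to Tau; Zeta loses to Theta; Beta loses to Tau. In particular Tau beats Theta beats Zeta beats Tau is a majority cycle — no Condorcet winner exists.

none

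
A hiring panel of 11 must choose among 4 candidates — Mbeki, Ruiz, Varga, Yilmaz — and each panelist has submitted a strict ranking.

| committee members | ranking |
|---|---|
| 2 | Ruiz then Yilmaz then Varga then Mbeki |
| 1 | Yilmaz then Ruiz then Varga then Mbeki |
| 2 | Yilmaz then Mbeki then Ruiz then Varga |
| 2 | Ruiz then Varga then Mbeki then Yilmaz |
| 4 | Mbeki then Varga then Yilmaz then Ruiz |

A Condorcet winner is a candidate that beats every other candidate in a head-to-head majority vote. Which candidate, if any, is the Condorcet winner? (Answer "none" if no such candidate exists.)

Mbeki

Head-to-head results (11 committee members):
Mbeki vs Ruiz: Mbeki wins 6–5.
Mbeki–Varga: Mbeki 6–5.
Mbeki–Yilmaz: Mbeki 6–5.
Ruiz vs Varga: Ruiz, 7–4.
Ruiz–Yilmaz: Yilmaz 7–4.
Varga–Yilmaz: Varga 6–5.
Mbeki defeats every rival head-to-head and is the Condorcet winner.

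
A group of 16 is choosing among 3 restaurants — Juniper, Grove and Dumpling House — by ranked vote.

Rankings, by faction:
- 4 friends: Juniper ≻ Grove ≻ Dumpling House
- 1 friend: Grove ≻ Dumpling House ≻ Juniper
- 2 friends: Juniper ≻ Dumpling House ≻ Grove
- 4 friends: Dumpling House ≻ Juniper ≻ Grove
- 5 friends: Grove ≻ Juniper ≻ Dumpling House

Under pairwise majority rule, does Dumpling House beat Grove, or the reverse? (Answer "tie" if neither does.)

Ballots ranking Dumpling House above Grove: 2 + 4 = 6.
Ballots ranking Grove above Dumpling House: 16 − 6 = 10.
Grove wins the head-to-head 10–6.

Grove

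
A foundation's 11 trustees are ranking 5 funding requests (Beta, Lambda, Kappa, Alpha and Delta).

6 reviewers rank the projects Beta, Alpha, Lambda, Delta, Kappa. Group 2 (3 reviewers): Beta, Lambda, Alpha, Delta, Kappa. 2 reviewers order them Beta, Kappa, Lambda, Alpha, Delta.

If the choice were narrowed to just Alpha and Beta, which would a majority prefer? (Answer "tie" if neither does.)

Beta

No ballot ranks Alpha above Beta: 0.
Ballots ranking Beta above Alpha: 11 − 0 = 11.
Beta wins the head-to-head 11–0.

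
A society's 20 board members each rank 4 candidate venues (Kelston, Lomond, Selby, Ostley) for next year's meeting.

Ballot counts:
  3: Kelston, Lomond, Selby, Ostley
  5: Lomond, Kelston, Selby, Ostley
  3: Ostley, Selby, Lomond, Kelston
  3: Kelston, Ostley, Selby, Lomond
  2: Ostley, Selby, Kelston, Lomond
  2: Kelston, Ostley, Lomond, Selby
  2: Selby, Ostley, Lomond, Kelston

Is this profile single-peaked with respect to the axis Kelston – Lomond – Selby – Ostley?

no

Axis positions: Kelston=1, Lomond=2, Selby=3, Ostley=4.
Group 1 (peak Kelston at position 1): ranking walks positions 1-2-3-4, expanding outward from the peak — single-peaked.
Group 2 (peak Lomond at position 2): ranking walks positions 2-1-3-4, expanding outward from the peak — single-peaked.
Group 3 (peak Ostley at position 4): ranking walks positions 4-3-2-1, expanding outward from the peak — single-peaked.
Group 4: ranking walks positions 1-4-3-2; Ostley is ranked above Lomond even though Lomond lies between Ostley and the peak Kelston on the axis — preferences dip and rise again. Not single-peaked.
Group 5: ranking walks positions 4-3-1-2; Kelston is ranked above Lomond even though Lomond lies between Kelston and the peak Ostley on the axis — preferences dip and rise again. Not single-peaked.
Group 6: ranking walks positions 1-4-2-3; Ostley is ranked above Lomond even though Lomond lies between Ostley and the peak Kelston on the axis — preferences dip and rise again. Not single-peaked.
Group 7 (peak Selby at position 3): ranking walks positions 3-4-2-1, expanding outward from the peak — single-peaked.
Group 4 violates single-peakedness, so the profile is not single-peaked on this axis.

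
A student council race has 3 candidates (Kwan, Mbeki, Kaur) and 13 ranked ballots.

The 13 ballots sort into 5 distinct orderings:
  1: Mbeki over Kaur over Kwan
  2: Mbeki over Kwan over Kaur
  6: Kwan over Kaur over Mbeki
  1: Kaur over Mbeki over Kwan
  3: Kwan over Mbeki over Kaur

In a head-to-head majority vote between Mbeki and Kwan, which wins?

Ballots ranking Mbeki above Kwan: 1 + 2 + 1 = 4.
Ballots ranking Kwan above Mbeki: 13 − 4 = 9.
Kwan wins the head-to-head 9–4.

Kwan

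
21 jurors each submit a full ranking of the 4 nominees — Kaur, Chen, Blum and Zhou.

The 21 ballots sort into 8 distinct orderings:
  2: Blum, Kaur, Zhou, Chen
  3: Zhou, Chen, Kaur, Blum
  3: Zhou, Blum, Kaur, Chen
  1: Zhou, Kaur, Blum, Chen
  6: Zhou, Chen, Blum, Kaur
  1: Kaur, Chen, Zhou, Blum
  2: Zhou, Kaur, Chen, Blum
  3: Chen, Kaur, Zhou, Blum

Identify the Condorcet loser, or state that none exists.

Kaur

Pairwise majorities:
Kaur–Chen: Chen 12–9.
Kaur vs Blum: Blum wins 11–10.
Kaur vs Zhou: 6 to 15, Zhou.
Chen vs Blum: 15 to 6, Chen.
Chen vs Zhou: Zhou, 17–4.
Blum vs Zhou: Zhou, 19–2.
Only Kaur has no wins; Kaur is the Condorcet loser.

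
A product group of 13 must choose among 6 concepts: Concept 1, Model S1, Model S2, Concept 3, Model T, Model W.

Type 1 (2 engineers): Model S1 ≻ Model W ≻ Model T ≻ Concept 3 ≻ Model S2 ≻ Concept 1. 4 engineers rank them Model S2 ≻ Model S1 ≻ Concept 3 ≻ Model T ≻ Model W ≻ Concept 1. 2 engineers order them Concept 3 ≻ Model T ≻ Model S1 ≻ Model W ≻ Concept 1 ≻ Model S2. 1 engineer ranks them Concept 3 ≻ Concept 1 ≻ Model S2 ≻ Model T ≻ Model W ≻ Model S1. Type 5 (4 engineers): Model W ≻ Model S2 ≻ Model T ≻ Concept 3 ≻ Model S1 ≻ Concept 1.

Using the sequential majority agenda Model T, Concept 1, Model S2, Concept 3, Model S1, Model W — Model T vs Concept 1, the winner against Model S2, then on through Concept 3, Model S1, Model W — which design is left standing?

Round 1: Model T vs Concept 1 — 12–1, Model T advances.
Round 2: Model T vs Model S2 — 4–9, Model S2 advances.
Round 3: Model S2 vs Concept 3 — 8–5, Model S2 advances.
Round 4: Model S2 vs Model S1 — 9–4, Model S2 advances.
Round 5: Model S2 vs Model W — 5–8, Model W advances.
The agenda winner is Model W.

Model W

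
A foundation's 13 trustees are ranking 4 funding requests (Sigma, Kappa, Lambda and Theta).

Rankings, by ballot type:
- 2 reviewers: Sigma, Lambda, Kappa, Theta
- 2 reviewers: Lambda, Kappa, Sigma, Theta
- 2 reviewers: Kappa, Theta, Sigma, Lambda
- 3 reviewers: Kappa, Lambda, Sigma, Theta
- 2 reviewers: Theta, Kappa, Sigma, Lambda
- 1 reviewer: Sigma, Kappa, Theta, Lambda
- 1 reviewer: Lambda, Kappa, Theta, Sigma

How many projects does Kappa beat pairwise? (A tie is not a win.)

3

Kappa against each rival (13 reviewers):
Kappa vs Sigma: Kappa preferred on 2+2+3+2+1 = 10 ballots; Kappa wins 10–3.
Kappa vs Lambda: Kappa preferred on 2+3+2+1 = 8 ballots; Kappa wins 8–5.
Kappa–Theta: Kappa 11–2.
Kappa beats Sigma, Lambda, Theta — 3 pairwise wins.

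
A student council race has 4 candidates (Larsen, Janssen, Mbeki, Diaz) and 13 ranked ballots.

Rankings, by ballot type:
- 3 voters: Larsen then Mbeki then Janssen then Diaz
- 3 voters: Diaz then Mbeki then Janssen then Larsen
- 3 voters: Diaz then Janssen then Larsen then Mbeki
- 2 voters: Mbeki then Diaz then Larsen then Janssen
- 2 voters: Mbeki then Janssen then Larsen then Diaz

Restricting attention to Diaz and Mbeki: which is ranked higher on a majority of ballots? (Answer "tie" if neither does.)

Ballots ranking Diaz above Mbeki: 3 + 3 = 6.
Ballots ranking Mbeki above Diaz: 13 − 6 = 7.
Mbeki wins the head-to-head 7–6.

Mbeki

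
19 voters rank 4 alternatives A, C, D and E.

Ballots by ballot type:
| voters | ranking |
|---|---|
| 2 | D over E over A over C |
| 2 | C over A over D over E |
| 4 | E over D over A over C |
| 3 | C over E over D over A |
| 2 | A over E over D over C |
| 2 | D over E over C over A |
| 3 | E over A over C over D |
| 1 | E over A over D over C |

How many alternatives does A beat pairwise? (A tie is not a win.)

A against each rival (19 voters):
A vs C: A preferred on 2+4+2+3+1 = 12 ballots; A wins 12–7.
A vs D: A preferred on 2+2+3+1 = 8 ballots; D wins 11–8.
A vs E: A preferred on 2+2 = 4 ballots; E wins 15–4.
A beats C; loses to D, E — 1 pairwise win.

1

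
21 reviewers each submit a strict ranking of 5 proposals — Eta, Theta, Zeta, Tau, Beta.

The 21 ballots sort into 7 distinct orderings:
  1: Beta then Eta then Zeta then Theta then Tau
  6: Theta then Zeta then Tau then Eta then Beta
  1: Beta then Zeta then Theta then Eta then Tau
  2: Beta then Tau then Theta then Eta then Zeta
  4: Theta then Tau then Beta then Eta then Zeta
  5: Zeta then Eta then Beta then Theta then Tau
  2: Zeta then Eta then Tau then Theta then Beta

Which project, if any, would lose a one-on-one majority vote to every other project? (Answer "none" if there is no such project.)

Pairwise majorities:
Eta vs Theta: Eta is ranked higher on 1+5+2 = 8 ballots, Theta on 13. Theta wins 13–8.
Eta vs Zeta: Zeta, 14–7.
Eta–Tau: Tau 12–9.
Eta vs Beta: Eta, 13–8.
Theta vs Zeta: Theta preferred on 6+2+4 = 12 ballots; Theta wins 12–9.
Theta vs Tau: Theta preferred on 1+6+1+4+5 = 17 ballots; Theta wins 17–4.
Theta vs Beta: 12 to 9, Theta.
Zeta vs Tau: 1+6+1+5+2 = 15 for Zeta, 6 for Tau — Zeta by 15–6.
Zeta vs Beta: Zeta wins 13–8.
Tau vs Beta: Tau is ranked higher on 6+4+2 = 12 ballots, Beta on 9. Tau wins 12–9.
Beta loses to every other project — it is the Condorcet loser.

Beta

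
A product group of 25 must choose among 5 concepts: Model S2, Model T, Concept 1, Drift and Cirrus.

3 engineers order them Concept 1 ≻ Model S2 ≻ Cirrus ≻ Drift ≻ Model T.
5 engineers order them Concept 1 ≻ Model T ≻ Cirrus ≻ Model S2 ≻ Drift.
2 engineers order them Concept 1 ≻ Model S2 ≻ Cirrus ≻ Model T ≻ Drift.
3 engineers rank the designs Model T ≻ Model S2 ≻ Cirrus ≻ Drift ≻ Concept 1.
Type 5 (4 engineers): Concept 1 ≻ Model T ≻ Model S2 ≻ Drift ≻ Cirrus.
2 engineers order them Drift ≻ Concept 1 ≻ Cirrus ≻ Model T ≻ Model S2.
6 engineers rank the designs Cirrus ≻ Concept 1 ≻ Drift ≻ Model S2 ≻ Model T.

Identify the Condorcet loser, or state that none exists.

Drift

Pairwise majorities:
Model S2 vs Model T: Model T, 14–11.
Model S2 vs Concept 1: Model S2 preferred on 3 ballots; Concept 1 wins 22–3.
Model S2 vs Drift: Model S2 preferred on 3+5+2+3+4 = 17 ballots; Model S2 wins 17–8.
Model S2 vs Cirrus: Cirrus, 13–12.
Model T vs Concept 1: Model T preferred on 3 ballots; Concept 1 wins 22–3.
Model T–Drift: Model T 14–11.
Model T vs Cirrus: Cirrus, 13–12.
Concept 1 vs Drift: 20 to 5, Concept 1.
Concept 1 vs Cirrus: Concept 1 is ranked higher on 3+5+2+4+2 = 16 ballots, Cirrus on 9. Concept 1 wins 16–9.
Drift–Cirrus: Cirrus 19–6.
Only Drift has no wins; Drift is the Condorcet loser.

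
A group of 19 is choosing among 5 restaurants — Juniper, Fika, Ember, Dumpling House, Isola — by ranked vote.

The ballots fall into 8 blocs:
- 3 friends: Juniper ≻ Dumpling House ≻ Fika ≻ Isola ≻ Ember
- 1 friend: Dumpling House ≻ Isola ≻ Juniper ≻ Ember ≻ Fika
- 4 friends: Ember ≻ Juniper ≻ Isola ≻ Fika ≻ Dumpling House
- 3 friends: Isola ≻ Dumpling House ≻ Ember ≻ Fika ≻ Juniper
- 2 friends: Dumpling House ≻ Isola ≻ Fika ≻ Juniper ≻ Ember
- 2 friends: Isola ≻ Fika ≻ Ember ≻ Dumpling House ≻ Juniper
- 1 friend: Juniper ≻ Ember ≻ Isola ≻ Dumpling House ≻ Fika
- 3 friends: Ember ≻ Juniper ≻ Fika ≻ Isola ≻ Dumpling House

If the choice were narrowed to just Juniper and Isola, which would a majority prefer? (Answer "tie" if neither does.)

Juniper

Ballots ranking Juniper above Isola: 3 + 4 + 1 + 3 = 11.
Ballots ranking Isola above Juniper: 19 − 11 = 8.
Juniper wins the head-to-head 11–8.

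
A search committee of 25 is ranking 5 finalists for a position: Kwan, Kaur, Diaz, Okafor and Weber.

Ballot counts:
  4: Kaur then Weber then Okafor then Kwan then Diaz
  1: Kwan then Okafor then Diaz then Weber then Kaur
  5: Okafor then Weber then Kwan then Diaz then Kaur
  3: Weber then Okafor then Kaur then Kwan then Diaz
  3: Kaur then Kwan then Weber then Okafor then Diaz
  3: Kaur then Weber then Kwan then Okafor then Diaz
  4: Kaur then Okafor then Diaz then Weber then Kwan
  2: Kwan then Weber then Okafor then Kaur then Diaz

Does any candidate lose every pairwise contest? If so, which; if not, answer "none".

Head-to-head results (25 committee members):
Kwan vs Kaur: Kwan is ranked higher on 1+5+2 = 8 ballots, Kaur on 17. Kaur wins 17–8.
Kwan vs Diaz: Kwan, 21–4.
Kwan vs Okafor: Okafor wins 16–9.
Kwan vs Weber: Kwan is ranked higher on 1+3+2 = 6 ballots, Weber on 19. Weber wins 19–6.
Kaur vs Diaz: 19 to 6, Kaur.
Kaur vs Okafor: Kaur wins 14–11.
Kaur vs Weber: Kaur is ranked higher on 4+3+3+4 = 14 ballots, Weber on 11. Kaur wins 14–11.
Diaz vs Okafor: 0 for Diaz, 25 for Okafor — Okafor by 25–0.
Diaz vs Weber: Diaz preferred on 1+4 = 5 ballots; Weber wins 20–5.
Okafor vs Weber: Weber wins 15–10.
Diaz is beaten in every head-to-head and is the Condorcet loser.

Diaz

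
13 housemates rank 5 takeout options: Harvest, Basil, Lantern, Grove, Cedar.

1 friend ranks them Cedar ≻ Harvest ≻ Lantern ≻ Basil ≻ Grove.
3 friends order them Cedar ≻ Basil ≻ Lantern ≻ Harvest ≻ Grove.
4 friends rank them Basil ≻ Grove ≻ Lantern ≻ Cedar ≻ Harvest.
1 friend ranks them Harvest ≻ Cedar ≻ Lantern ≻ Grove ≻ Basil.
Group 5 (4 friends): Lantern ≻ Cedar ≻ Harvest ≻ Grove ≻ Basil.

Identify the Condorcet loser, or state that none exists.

Pairwise majorities:
Harvest–Basil: Basil 7–6.
Harvest vs Lantern: Harvest preferred on 1+1 = 2 ballots; Lantern wins 11–2.
Harvest–Grove: Harvest 9–4.
Harvest vs Cedar: 1 to 12, Cedar.
Basil vs Lantern: Basil preferred on 3+4 = 7 ballots; Basil wins 7–6.
Basil vs Grove: Basil is ranked higher on 1+3+4 = 8 ballots, Grove on 5. Basil wins 8–5.
Basil–Cedar: Cedar 9–4.
Lantern vs Grove: Lantern preferred on 1+3+1+4 = 9 ballots; Lantern wins 9–4.
Lantern vs Cedar: 4+4 = 8 for Lantern, 5 for Cedar — Lantern by 8–5.
Grove vs Cedar: Cedar wins 9–4.
Grove loses to every other restaurant — it is the Condorcet loser.

Grove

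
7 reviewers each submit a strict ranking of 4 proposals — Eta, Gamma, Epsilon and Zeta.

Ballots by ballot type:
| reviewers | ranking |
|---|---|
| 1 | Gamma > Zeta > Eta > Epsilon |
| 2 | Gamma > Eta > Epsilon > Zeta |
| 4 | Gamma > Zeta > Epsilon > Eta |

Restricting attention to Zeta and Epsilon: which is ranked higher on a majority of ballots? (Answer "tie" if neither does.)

Ballots ranking Zeta above Epsilon: 1 + 4 = 5.
Ballots ranking Epsilon above Zeta: 7 − 5 = 2.
Zeta wins the head-to-head 5–2.

Zeta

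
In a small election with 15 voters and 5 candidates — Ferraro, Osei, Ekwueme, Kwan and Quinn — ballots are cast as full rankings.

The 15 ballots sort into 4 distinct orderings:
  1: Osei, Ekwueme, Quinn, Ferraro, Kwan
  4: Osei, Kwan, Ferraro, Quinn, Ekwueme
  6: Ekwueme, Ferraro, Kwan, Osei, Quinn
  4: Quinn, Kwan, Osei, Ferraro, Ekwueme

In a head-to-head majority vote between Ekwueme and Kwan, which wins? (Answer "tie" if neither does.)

Kwan

Ballots ranking Ekwueme above Kwan: 1 + 6 = 7.
Ballots ranking Kwan above Ekwueme: 15 − 7 = 8.
Kwan wins the head-to-head 8–7.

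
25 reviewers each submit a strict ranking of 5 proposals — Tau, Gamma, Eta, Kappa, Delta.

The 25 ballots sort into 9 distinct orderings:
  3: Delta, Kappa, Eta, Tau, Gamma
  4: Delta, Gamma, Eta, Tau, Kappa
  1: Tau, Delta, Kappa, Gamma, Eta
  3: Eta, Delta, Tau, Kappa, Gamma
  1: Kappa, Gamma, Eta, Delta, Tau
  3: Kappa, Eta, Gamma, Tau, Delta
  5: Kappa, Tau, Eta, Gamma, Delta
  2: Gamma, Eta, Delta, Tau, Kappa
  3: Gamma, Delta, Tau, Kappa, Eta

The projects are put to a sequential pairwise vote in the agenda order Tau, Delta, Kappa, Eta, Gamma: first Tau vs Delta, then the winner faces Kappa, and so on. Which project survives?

Round 1: Tau vs Delta — 9–16, Delta advances.
Round 2: Delta vs Kappa — 16–9, Delta advances.
Round 3: Delta vs Eta — 11–14, Eta advances.
Round 4: Eta vs Gamma — 14–11, Eta advances.
Eta survives the agenda.

Eta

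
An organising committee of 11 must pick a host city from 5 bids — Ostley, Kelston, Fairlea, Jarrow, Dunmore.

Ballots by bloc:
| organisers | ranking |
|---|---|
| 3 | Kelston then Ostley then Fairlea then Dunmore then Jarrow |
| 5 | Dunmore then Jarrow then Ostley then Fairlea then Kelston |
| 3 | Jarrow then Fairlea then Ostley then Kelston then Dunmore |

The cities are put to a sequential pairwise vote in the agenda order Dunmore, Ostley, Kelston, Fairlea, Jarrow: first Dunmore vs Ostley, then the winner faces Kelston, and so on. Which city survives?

Jarrow

Round 1: Dunmore vs Ostley — 5–6, Ostley advances.
Round 2: Ostley vs Kelston — 8–3, Ostley advances.
Round 3: Ostley vs Fairlea — 8–3, Ostley advances.
Round 4: Ostley vs Jarrow — 3–8, Jarrow advances.
Jarrow survives the agenda.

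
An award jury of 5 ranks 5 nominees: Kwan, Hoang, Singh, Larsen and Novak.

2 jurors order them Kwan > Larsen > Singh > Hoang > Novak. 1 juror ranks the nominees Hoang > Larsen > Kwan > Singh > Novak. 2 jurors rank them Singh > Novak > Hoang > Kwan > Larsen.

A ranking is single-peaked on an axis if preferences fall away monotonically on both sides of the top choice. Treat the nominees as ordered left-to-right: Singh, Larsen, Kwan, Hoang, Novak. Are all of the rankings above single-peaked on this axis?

no

Axis positions: Singh=1, Larsen=2, Kwan=3, Hoang=4, Novak=5.
Bloc 1 (peak Kwan at position 3): ranking walks positions 3-2-1-4-5, expanding outward from the peak — single-peaked.
Bloc 2: ranking walks positions 4-2-3-1-5; Larsen is ranked above Kwan even though Kwan lies between Larsen and the peak Hoang on the axis — preferences dip and rise again. Not single-peaked.
Bloc 3: ranking walks positions 1-5-4-3-2; Novak is ranked above Larsen even though Larsen lies between Novak and the peak Singh on the axis — preferences dip and rise again. Not single-peaked.
Bloc 2 violates single-peakedness, so the profile is not single-peaked on this axis.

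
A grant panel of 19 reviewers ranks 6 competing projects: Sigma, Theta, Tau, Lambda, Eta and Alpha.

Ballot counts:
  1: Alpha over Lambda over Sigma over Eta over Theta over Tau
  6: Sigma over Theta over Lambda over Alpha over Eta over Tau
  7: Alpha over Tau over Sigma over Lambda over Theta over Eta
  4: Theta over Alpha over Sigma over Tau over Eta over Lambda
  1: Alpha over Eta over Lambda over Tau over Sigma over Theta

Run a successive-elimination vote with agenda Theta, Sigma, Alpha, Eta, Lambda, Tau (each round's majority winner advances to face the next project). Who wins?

Round 1: Theta vs Sigma — 4–15, Sigma advances.
Round 2: Sigma vs Alpha — 6–13, Alpha advances.
Round 3: Alpha vs Eta — 19–0, Alpha advances.
Round 4: Alpha vs Lambda — 13–6, Alpha advances.
Round 5: Alpha vs Tau — 19–0, Alpha advances.
Alpha survives the agenda.

Alpha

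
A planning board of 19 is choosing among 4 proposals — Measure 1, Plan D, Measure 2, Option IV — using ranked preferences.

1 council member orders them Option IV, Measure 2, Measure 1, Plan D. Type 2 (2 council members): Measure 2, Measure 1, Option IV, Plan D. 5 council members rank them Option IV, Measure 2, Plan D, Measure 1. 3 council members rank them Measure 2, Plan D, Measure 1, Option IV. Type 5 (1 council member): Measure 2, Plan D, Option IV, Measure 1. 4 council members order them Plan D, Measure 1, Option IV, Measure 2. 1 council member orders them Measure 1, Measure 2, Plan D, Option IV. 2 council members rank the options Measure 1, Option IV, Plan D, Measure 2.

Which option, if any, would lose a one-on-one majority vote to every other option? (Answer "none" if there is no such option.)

Pairwise majorities:
Measure 1 vs Plan D: 1+2+1+2 = 6 for Measure 1, 13 for Plan D — Plan D by 13–6.
Measure 1 vs Measure 2: Measure 1 preferred on 4+1+2 = 7 ballots; Measure 2 wins 12–7.
Measure 1 vs Option IV: Measure 1, 12–7.
Plan D vs Measure 2: Plan D preferred on 4+2 = 6 ballots; Measure 2 wins 13–6.
Plan D vs Option IV: 9 to 10, Option IV.
Measure 2 vs Option IV: Measure 2 is ranked higher on 2+3+1+1 = 7 ballots, Option IV on 12. Option IV wins 12–7.
No option is winless: Measure 1 beats Option IV; Plan D beats Measure 1; Measure 2 beats Measure 1; Option IV beats Plan D. There is no Condorcet loser.

none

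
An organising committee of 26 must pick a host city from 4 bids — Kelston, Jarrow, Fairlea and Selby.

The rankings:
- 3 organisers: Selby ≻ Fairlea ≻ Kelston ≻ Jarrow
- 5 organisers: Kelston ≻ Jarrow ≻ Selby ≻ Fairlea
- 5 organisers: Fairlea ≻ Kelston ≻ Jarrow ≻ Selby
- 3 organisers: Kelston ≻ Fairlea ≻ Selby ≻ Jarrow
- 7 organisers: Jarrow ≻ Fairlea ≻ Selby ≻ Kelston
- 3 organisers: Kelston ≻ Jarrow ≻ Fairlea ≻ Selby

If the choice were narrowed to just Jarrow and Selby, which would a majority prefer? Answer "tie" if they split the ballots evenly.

Ballots ranking Jarrow above Selby: 5 + 5 + 7 + 3 = 20.
Ballots ranking Selby above Jarrow: 26 − 20 = 6.
Jarrow wins the head-to-head 20–6.

Jarrow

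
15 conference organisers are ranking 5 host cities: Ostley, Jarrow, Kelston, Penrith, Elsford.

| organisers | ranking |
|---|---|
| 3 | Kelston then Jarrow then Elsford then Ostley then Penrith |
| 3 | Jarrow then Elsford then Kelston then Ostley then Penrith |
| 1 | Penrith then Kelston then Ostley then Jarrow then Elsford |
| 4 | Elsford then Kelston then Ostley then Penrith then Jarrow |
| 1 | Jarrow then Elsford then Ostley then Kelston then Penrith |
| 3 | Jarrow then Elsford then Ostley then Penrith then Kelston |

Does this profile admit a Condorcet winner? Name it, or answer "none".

none

Pairwise majorities:
Ostley–Jarrow: Jarrow 10–5.
Ostley vs Kelston: Kelston wins 11–4.
Ostley vs Penrith: Ostley, 14–1.
Ostley vs Elsford: Elsford wins 14–1.
Jarrow vs Kelston: Kelston, 8–7.
Jarrow vs Penrith: Jarrow, 10–5.
Jarrow vs Elsford: Jarrow, 11–4.
Kelston vs Penrith: Kelston, 11–4.
Kelston vs Elsford: Elsford wins 11–4.
Penrith vs Elsford: Elsford, 14–1.
Each city drops at least one matchup (Ostley loses to Jarrow; Jarrow loses to Kelston; Kelston loses to Elsford; Penrith loses to Ostley; Elsford loses to Jarrow); the cycle Jarrow → Elsford → Kelston → Jarrow rules out a Condorcet winner.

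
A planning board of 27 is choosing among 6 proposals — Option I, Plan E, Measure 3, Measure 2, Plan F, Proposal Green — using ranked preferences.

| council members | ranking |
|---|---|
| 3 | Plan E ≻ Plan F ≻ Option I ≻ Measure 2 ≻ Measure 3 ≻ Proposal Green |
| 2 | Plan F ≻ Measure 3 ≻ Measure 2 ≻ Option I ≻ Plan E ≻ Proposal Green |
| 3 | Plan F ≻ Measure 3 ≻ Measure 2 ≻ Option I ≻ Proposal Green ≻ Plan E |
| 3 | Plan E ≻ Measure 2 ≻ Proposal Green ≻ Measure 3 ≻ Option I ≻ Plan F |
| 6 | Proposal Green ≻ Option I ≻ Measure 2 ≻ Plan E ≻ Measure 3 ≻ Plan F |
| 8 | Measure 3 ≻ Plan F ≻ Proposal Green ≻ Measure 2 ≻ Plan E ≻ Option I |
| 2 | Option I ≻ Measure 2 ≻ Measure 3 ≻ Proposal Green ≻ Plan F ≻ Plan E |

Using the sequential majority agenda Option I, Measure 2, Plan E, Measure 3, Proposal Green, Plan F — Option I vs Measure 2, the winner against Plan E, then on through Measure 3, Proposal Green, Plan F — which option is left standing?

Round 1: Option I vs Measure 2 — 11–16, Measure 2 advances.
Round 2: Measure 2 vs Plan E — 21–6, Measure 2 advances.
Round 3: Measure 2 vs Measure 3 — 14–13, Measure 2 advances.
Round 4: Measure 2 vs Proposal Green — 13–14, Proposal Green advances.
Round 5: Proposal Green vs Plan F — 11–16, Plan F advances.
Plan F survives the agenda.

Plan F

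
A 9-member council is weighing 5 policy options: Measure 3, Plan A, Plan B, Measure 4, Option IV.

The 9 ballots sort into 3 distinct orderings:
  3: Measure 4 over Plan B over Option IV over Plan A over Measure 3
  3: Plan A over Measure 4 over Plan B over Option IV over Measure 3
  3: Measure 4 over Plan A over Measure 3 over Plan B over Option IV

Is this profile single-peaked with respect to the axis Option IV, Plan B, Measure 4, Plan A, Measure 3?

yes

Axis positions: Option IV=1, Plan B=2, Measure 4=3, Plan A=4, Measure 3=5.
Ballot type 1 (peak Measure 4 at position 3): ranking walks positions 3-2-1-4-5, expanding outward from the peak — single-peaked.
Ballot type 2 (peak Plan A at position 4): ranking walks positions 4-3-2-1-5, expanding outward from the peak — single-peaked.
Ballot type 3 (peak Measure 4 at position 3): ranking walks positions 3-4-5-2-1, expanding outward from the peak — single-peaked.
Every ranking is single-peaked on this axis.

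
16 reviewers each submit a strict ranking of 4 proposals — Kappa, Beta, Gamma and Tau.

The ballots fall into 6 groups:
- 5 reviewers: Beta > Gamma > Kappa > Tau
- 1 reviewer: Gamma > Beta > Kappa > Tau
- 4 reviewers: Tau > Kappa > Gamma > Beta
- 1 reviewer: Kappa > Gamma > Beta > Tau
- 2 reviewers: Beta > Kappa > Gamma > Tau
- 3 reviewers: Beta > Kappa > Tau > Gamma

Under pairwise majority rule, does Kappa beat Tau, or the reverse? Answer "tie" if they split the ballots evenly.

Kappa

Ballots ranking Kappa above Tau: 5 + 1 + 1 + 2 + 3 = 12.
Ballots ranking Tau above Kappa: 16 − 12 = 4.
Kappa wins the head-to-head 12–4.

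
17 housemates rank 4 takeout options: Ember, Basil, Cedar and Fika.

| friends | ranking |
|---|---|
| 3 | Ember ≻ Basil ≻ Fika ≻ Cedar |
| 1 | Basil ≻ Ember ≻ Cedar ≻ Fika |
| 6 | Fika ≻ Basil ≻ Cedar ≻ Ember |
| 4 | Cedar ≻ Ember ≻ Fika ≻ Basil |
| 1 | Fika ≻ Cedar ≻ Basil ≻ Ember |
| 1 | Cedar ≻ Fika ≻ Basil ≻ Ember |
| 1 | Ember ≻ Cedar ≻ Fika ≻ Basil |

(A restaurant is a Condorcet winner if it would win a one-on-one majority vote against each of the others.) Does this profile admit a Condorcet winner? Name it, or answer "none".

none

Pairwise majorities:
Ember vs Basil: Basil wins 9–8.
Ember–Cedar: Cedar 12–5.
Ember–Fika: Ember 9–8.
Basil–Cedar: Basil 10–7.
Basil vs Fika: Fika wins 13–4.
Cedar vs Fika: Fika wins 10–7.
Every restaurant loses at least once (Ember loses to Basil; Basil loses to Fika; Cedar loses to Basil; Fika loses to Ember). The majority relation contains the cycle Ember → Fika → Basil → Ember, so there is no Condorcet winner.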